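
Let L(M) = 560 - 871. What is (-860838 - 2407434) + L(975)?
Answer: -3268583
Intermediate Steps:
L(M) = -311
(-860838 - 2407434) + L(975) = (-860838 - 2407434) - 311 = -3268272 - 311 = -3268583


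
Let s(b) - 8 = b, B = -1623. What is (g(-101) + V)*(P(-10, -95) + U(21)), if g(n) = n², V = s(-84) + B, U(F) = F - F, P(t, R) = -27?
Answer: -229554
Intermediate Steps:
s(b) = 8 + b
U(F) = 0
V = -1699 (V = (8 - 84) - 1623 = -76 - 1623 = -1699)
(g(-101) + V)*(P(-10, -95) + U(21)) = ((-101)² - 1699)*(-27 + 0) = (10201 - 1699)*(-27) = 8502*(-27) = -229554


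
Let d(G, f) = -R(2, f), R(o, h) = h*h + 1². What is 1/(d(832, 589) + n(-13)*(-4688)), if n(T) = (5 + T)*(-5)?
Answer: -1/534442 ≈ -1.8711e-6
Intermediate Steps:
n(T) = -25 - 5*T
R(o, h) = 1 + h² (R(o, h) = h² + 1 = 1 + h²)
d(G, f) = -1 - f² (d(G, f) = -(1 + f²) = -1 - f²)
1/(d(832, 589) + n(-13)*(-4688)) = 1/((-1 - 1*589²) + (-25 - 5*(-13))*(-4688)) = 1/((-1 - 1*346921) + (-25 + 65)*(-4688)) = 1/((-1 - 346921) + 40*(-4688)) = 1/(-346922 - 187520) = 1/(-534442) = -1/534442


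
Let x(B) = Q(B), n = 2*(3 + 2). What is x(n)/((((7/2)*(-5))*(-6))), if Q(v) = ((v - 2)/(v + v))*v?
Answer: 4/105 ≈ 0.038095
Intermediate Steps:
n = 10 (n = 2*5 = 10)
Q(v) = -1 + v/2 (Q(v) = ((-2 + v)/((2*v)))*v = ((-2 + v)*(1/(2*v)))*v = ((-2 + v)/(2*v))*v = -1 + v/2)
x(B) = -1 + B/2
x(n)/((((7/2)*(-5))*(-6))) = (-1 + (1/2)*10)/((((7/2)*(-5))*(-6))) = (-1 + 5)/((((7*(1/2))*(-5))*(-6))) = 4/((((7/2)*(-5))*(-6))) = 4/((-35/2*(-6))) = 4/105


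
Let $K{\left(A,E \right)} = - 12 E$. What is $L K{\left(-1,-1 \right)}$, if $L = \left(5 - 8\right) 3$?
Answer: $-108$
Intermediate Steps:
$L = -9$ ($L = \left(-3\right) 3 = -9$)
$L K{\left(-1,-1 \right)} = - 9 \left(\left(-12\right) \left(-1\right)\right) = \left(-9\right) 12 = -108$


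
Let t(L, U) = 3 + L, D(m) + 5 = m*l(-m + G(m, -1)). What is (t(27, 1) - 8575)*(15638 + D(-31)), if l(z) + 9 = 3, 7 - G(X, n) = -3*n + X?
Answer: -135173355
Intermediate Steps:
G(X, n) = 7 - X + 3*n (G(X, n) = 7 - (-3*n + X) = 7 - (X - 3*n) = 7 + (-X + 3*n) = 7 - X + 3*n)
l(z) = -6 (l(z) = -9 + 3 = -6)
D(m) = -5 - 6*m (D(m) = -5 + m*(-6) = -5 - 6*m)
(t(27, 1) - 8575)*(15638 + D(-31)) = ((3 + 27) - 8575)*(15638 + (-5 - 6*(-31))) = (30 - 8575)*(15638 + (-5 + 186)) = -8545*(15638 + 181) = -8545*15819 = -135173355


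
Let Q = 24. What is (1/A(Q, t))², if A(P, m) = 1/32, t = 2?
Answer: 1024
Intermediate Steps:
A(P, m) = 1/32
(1/A(Q, t))² = (1/(1/32))² = 32² = 1024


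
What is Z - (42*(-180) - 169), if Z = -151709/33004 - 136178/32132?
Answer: 2046778946153/265121132 ≈ 7720.2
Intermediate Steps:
Z = -2342283075/265121132 (Z = -151709*1/33004 - 136178*1/32132 = -151709/33004 - 68089/16066 = -2342283075/265121132 ≈ -8.8348)
Z - (42*(-180) - 169) = -2342283075/265121132 - (42*(-180) - 169) = -2342283075/265121132 - (-7560 - 169) = -2342283075/265121132 - 1*(-7729) = -2342283075/265121132 + 7729 = 2046778946153/265121132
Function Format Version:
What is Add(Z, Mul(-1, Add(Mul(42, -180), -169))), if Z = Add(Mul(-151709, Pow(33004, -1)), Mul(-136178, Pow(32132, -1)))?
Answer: Rational(2046778946153, 265121132) ≈ 7720.2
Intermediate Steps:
Z = Rational(-2342283075, 265121132) (Z = Add(Mul(-151709, Rational(1, 33004)), Mul(-136178, Rational(1, 32132))) = Add(Rational(-151709, 33004), Rational(-68089, 16066)) = Rational(-2342283075, 265121132) ≈ -8.8348)
Add(Z, Mul(-1, Add(Mul(42, -180), -169))) = Add(Rational(-2342283075, 265121132), Mul(-1, Add(Mul(42, -180), -169))) = Add(Rational(-2342283075, 265121132), Mul(-1, Add(-7560, -169))) = Add(Rational(-2342283075, 265121132), Mul(-1, -7729)) = Add(Rational(-2342283075, 265121132), 7729) = Rational(2046778946153, 265121132)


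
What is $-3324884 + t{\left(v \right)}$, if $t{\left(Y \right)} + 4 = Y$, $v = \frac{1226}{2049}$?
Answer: $- \frac{6812694286}{2049} \approx -3.3249 \cdot 10^{6}$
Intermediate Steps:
$v = \frac{1226}{2049}$ ($v = 1226 \cdot \frac{1}{2049} = \frac{1226}{2049} \approx 0.59834$)
$t{\left(Y \right)} = -4 + Y$
$-3324884 + t{\left(v \right)} = -3324884 + \left(-4 + \frac{1226}{2049}\right) = -3324884 - \frac{6970}{2049} = - \frac{6812694286}{2049}$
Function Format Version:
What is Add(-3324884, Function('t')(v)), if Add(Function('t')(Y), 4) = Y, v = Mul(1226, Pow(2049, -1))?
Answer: Rational(-6812694286, 2049) ≈ -3.3249e+6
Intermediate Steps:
v = Rational(1226, 2049) (v = Mul(1226, Rational(1, 2049)) = Rational(1226, 2049) ≈ 0.59834)
Function('t')(Y) = Add(-4, Y)
Add(-3324884, Function('t')(v)) = Add(-3324884, Add(-4, Rational(1226, 2049))) = Add(-3324884, Rational(-6970, 2049)) = Rational(-6812694286, 2049)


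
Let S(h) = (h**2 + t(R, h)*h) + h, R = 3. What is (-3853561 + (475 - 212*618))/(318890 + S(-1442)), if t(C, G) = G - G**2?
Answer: -1992051/1501459532 ≈ -0.0013267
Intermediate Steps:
S(h) = h + h**2 + h**2*(1 - h) (S(h) = (h**2 + (h*(1 - h))*h) + h = (h**2 + h**2*(1 - h)) + h = h + h**2 + h**2*(1 - h))
(-3853561 + (475 - 212*618))/(318890 + S(-1442)) = (-3853561 + (475 - 212*618))/(318890 - 1442*(1 - 1442 - 1*(-1442)*(-1 - 1442))) = (-3853561 + (475 - 131016))/(318890 - 1442*(1 - 1442 - 1*(-1442)*(-1443))) = (-3853561 - 130541)/(318890 - 1442*(1 - 1442 - 2080806)) = -3984102/(318890 - 1442*(-2082247)) = -3984102/(318890 + 3002600174) = -3984102/3002919064 = -3984102*1/3002919064 = -1992051/1501459532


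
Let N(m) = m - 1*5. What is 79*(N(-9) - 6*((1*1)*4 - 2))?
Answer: -2054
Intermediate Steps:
N(m) = -5 + m (N(m) = m - 5 = -5 + m)
79*(N(-9) - 6*((1*1)*4 - 2)) = 79*((-5 - 9) - 6*((1*1)*4 - 2)) = 79*(-14 - 6*(1*4 - 2)) = 79*(-14 - 6*(4 - 2)) = 79*(-14 - 6*2) = 79*(-14 - 12) = 79*(-26) = -2054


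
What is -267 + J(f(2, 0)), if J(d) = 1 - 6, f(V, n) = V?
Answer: -272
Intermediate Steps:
J(d) = -5
-267 + J(f(2, 0)) = -267 - 5 = -272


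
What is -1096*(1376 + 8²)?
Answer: -1578240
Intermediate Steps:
-1096*(1376 + 8²) = -1096*(1376 + 64) = -1096*1440 = -1578240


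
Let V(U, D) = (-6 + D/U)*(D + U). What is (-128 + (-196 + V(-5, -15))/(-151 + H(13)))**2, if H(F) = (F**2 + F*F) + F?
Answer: 10349089/625 ≈ 16559.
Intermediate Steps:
H(F) = F + 2*F**2 (H(F) = (F**2 + F**2) + F = 2*F**2 + F = F + 2*F**2)
(-128 + (-196 + V(-5, -15))/(-151 + H(13)))**2 = (-128 + (-196 + (-6*(-5) - 5*(-15) + (-15)**2/(-5)))/(-151 + 13*(1 + 2*13)))**2 = (-128 + (-196 + (30 + 75 + 225*(-1/5)))/(-151 + 13*(1 + 26)))**2 = (-128 + (-196 + (30 + 75 - 45))/(-151 + 13*27))**2 = (-128 + (-196 + 60)/(-151 + 351))**2 = (-128 - 136/200)**2 = (-128 - 136*1/200)**2 = (-128 - 17/25)**2 = (-3217/25)**2 = 10349089/625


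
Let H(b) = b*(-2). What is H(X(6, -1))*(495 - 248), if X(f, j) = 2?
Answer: -988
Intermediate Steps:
H(b) = -2*b
H(X(6, -1))*(495 - 248) = (-2*2)*(495 - 248) = -4*247 = -988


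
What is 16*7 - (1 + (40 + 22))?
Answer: 49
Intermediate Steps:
16*7 - (1 + (40 + 22)) = 112 - (1 + 62) = 112 - 1*63 = 112 - 63 = 49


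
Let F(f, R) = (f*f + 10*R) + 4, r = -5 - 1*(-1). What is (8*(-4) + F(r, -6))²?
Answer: 5184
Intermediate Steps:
r = -4 (r = -5 + 1 = -4)
F(f, R) = 4 + f² + 10*R (F(f, R) = (f² + 10*R) + 4 = 4 + f² + 10*R)
(8*(-4) + F(r, -6))² = (8*(-4) + (4 + (-4)² + 10*(-6)))² = (-32 + (4 + 16 - 60))² = (-32 - 40)² = (-72)² = 5184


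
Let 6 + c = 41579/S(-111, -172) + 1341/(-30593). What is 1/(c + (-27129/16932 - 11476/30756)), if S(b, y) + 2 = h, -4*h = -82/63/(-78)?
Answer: -26150441024785836/542732663003363628427 ≈ -4.8183e-5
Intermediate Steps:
h = -41/9828 (h = -(-82/63)/(4*(-78)) = -(-82*1/63)*(-1)/(4*78) = -(-41)*(-1)/(126*78) = -¼*41/2457 = -41/9828 ≈ -0.0041718)
S(b, y) = -19697/9828 (S(b, y) = -2 - 41/9828 = -19697/9828)
c = -12505116893919/602590321 (c = -6 + (41579/(-19697/9828) + 1341/(-30593)) = -6 + (41579*(-9828/19697) + 1341*(-1/30593)) = -6 + (-408638412/19697 - 1341/30593) = -6 - 12501501351993/602590321 = -12505116893919/602590321 ≈ -20752.)
1/(c + (-27129/16932 - 11476/30756)) = 1/(-12505116893919/602590321 + (-27129/16932 - 11476/30756)) = 1/(-12505116893919/602590321 + (-27129*1/16932 - 11476*1/30756)) = 1/(-12505116893919/602590321 + (-9043/5644 - 2869/7689)) = 1/(-12505116893919/602590321 - 85724263/43396716) = 1/(-542732663003363628427/26150441024785836) = -26150441024785836/542732663003363628427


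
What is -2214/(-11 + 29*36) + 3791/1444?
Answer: 719087/1491652 ≈ 0.48207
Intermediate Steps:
-2214/(-11 + 29*36) + 3791/1444 = -2214/(-11 + 1044) + 3791*(1/1444) = -2214/1033 + 3791/1444 = 719087/1491652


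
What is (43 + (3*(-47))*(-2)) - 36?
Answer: 289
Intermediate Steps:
(43 + (3*(-47))*(-2)) - 36 = (43 - 141*(-2)) - 36 = (43 + 282) - 36 = 325 - 36 = 289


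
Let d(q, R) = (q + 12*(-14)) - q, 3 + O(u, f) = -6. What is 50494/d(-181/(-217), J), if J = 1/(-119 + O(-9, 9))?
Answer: -25247/84 ≈ -300.56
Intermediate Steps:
O(u, f) = -9 (O(u, f) = -3 - 6 = -9)
J = -1/128 (J = 1/(-119 - 9) = 1/(-128) = -1/128 ≈ -0.0078125)
d(q, R) = -168 (d(q, R) = (q - 168) - q = (-168 + q) - q = -168)
50494/d(-181/(-217), J) = 50494/(-168) = 50494*(-1/168) = -25247/84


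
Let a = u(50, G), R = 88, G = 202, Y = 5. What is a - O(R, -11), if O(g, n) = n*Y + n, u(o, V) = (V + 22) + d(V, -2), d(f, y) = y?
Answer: 288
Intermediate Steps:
u(o, V) = 20 + V (u(o, V) = (V + 22) - 2 = (22 + V) - 2 = 20 + V)
a = 222 (a = 20 + 202 = 222)
O(g, n) = 6*n (O(g, n) = n*5 + n = 5*n + n = 6*n)
a - O(R, -11) = 222 - 6*(-11) = 222 - 1*(-66) = 222 + 66 = 288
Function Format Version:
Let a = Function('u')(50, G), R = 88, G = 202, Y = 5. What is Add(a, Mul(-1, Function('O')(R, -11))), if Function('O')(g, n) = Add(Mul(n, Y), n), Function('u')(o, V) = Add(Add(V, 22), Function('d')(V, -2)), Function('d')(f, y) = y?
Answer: 288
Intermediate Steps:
Function('u')(o, V) = Add(20, V) (Function('u')(o, V) = Add(Add(V, 22), -2) = Add(Add(22, V), -2) = Add(20, V))
a = 222 (a = Add(20, 202) = 222)
Function('O')(g, n) = Mul(6, n) (Function('O')(g, n) = Add(Mul(n, 5), n) = Add(Mul(5, n), n) = Mul(6, n))
Add(a, Mul(-1, Function('O')(R, -11))) = Add(222, Mul(-1, Mul(6, -11))) = Add(222, Mul(-1, -66)) = Add(222, 66) = 288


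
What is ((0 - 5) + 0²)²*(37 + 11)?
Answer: 1200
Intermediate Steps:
((0 - 5) + 0²)²*(37 + 11) = (-5 + 0)²*48 = (-5)²*48 = 25*48 = 1200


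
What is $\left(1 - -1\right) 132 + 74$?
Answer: $338$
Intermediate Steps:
$\left(1 - -1\right) 132 + 74 = \left(1 + 1\right) 132 + 74 = 2 \cdot 132 + 74 = 264 + 74 = 338$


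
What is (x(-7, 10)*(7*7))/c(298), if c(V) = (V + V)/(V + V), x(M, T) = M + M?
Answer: -686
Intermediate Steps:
x(M, T) = 2*M
c(V) = 1 (c(V) = (2*V)/((2*V)) = (2*V)*(1/(2*V)) = 1)
(x(-7, 10)*(7*7))/c(298) = ((2*(-7))*(7*7))/1 = -14*49*1 = -686*1 = -686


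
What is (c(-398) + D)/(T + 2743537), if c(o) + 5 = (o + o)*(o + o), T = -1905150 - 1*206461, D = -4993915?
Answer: -2180152/315963 ≈ -6.9000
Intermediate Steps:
T = -2111611 (T = -1905150 - 206461 = -2111611)
c(o) = -5 + 4*o**2 (c(o) = -5 + (o + o)*(o + o) = -5 + (2*o)*(2*o) = -5 + 4*o**2)
(c(-398) + D)/(T + 2743537) = ((-5 + 4*(-398)**2) - 4993915)/(-2111611 + 2743537) = ((-5 + 4*158404) - 4993915)/631926 = ((-5 + 633616) - 4993915)*(1/631926) = (633611 - 4993915)*(1/631926) = -4360304*1/631926 = -2180152/315963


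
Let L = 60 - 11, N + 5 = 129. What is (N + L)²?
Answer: 29929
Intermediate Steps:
N = 124 (N = -5 + 129 = 124)
L = 49
(N + L)² = (124 + 49)² = 173² = 29929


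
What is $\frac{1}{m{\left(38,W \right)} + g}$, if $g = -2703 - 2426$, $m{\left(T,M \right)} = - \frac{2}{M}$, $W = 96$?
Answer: $- \frac{48}{246193} \approx -0.00019497$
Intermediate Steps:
$g = -5129$ ($g = -2703 - 2426 = -5129$)
$\frac{1}{m{\left(38,W \right)} + g} = \frac{1}{- \frac{2}{96} - 5129} = \frac{1}{\left(-2\right) \frac{1}{96} - 5129} = \frac{1}{- \frac{1}{48} - 5129} = \frac{1}{- \frac{246193}{48}} = - \frac{48}{246193}$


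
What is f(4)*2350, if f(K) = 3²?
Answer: 21150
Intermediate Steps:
f(K) = 9
f(4)*2350 = 9*2350 = 21150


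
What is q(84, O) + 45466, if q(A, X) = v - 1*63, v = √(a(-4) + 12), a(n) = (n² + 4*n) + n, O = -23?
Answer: 45403 + 2*√2 ≈ 45406.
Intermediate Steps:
a(n) = n² + 5*n
v = 2*√2 (v = √(-4*(5 - 4) + 12) = √(-4*1 + 12) = √(-4 + 12) = √8 = 2*√2 ≈ 2.8284)
q(A, X) = -63 + 2*√2 (q(A, X) = 2*√2 - 1*63 = 2*√2 - 63 = -63 + 2*√2)
q(84, O) + 45466 = (-63 + 2*√2) + 45466 = 45403 + 2*√2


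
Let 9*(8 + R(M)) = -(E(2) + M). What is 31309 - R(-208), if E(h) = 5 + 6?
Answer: 281656/9 ≈ 31295.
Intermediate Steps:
E(h) = 11
R(M) = -83/9 - M/9 (R(M) = -8 + (-(11 + M))/9 = -8 + (-11 - M)/9 = -8 + (-11/9 - M/9) = -83/9 - M/9)
31309 - R(-208) = 31309 - (-83/9 - ⅑*(-208)) = 31309 - (-83/9 + 208/9) = 31309 - 1*125/9 = 31309 - 125/9 = 281656/9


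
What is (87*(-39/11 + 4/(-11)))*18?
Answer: -67338/11 ≈ -6121.6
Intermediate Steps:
(87*(-39/11 + 4/(-11)))*18 = (87*(-39*1/11 + 4*(-1/11)))*18 = (87*(-39/11 - 4/11))*18 = (87*(-43/11))*18 = -3741/11*18 = -67338/11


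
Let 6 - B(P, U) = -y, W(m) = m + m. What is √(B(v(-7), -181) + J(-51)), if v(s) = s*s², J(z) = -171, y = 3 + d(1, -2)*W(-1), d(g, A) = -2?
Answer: I*√158 ≈ 12.57*I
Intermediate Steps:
W(m) = 2*m
y = 7 (y = 3 - 4*(-1) = 3 - 2*(-2) = 3 + 4 = 7)
v(s) = s³
B(P, U) = 13 (B(P, U) = 6 - (-1)*7 = 6 - 1*(-7) = 6 + 7 = 13)
√(B(v(-7), -181) + J(-51)) = √(13 - 171) = √(-158) = I*√158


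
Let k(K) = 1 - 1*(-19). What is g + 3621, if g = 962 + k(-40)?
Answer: 4603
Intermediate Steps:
k(K) = 20 (k(K) = 1 + 19 = 20)
g = 982 (g = 962 + 20 = 982)
g + 3621 = 982 + 3621 = 4603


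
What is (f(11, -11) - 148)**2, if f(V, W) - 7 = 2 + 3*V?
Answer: 11236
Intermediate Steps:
f(V, W) = 9 + 3*V (f(V, W) = 7 + (2 + 3*V) = 9 + 3*V)
(f(11, -11) - 148)**2 = ((9 + 3*11) - 148)**2 = ((9 + 33) - 148)**2 = (42 - 148)**2 = (-106)**2 = 11236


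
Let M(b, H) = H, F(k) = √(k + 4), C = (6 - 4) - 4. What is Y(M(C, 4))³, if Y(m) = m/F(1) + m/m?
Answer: 53/5 + 124*√5/25 ≈ 21.691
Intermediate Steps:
C = -2 (C = 2 - 4 = -2)
F(k) = √(4 + k)
Y(m) = 1 + m*√5/5 (Y(m) = m/(√(4 + 1)) + m/m = m/(√5) + 1 = m*(√5/5) + 1 = m*√5/5 + 1 = 1 + m*√5/5)
Y(M(C, 4))³ = (1 + (⅕)*4*√5)³ = (1 + 4*√5/5)³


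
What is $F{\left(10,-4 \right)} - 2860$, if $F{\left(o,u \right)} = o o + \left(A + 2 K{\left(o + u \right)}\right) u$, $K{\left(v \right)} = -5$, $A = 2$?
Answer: $-2728$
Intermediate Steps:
$F{\left(o,u \right)} = o^{2} - 8 u$ ($F{\left(o,u \right)} = o o + \left(2 + 2 \left(-5\right)\right) u = o^{2} + \left(2 - 10\right) u = o^{2} - 8 u$)
$F{\left(10,-4 \right)} - 2860 = \left(10^{2} - -32\right) - 2860 = \left(100 + 32\right) - 2860 = 132 - 2860 = -2728$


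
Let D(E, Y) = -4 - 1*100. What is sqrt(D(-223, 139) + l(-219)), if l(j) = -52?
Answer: 2*I*sqrt(39) ≈ 12.49*I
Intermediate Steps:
D(E, Y) = -104 (D(E, Y) = -4 - 100 = -104)
sqrt(D(-223, 139) + l(-219)) = sqrt(-104 - 52) = sqrt(-156) = 2*I*sqrt(39)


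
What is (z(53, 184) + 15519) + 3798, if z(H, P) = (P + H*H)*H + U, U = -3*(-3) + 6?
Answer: 177961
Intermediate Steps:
U = 15 (U = 9 + 6 = 15)
z(H, P) = 15 + H*(P + H²) (z(H, P) = (P + H*H)*H + 15 = (P + H²)*H + 15 = H*(P + H²) + 15 = 15 + H*(P + H²))
(z(53, 184) + 15519) + 3798 = ((15 + 53³ + 53*184) + 15519) + 3798 = ((15 + 148877 + 9752) + 15519) + 3798 = (158644 + 15519) + 3798 = 174163 + 3798 = 177961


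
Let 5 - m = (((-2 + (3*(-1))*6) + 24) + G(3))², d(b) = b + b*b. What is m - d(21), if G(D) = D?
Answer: -506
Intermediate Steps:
d(b) = b + b²
m = -44 (m = 5 - (((-2 + (3*(-1))*6) + 24) + 3)² = 5 - (((-2 - 3*6) + 24) + 3)² = 5 - (((-2 - 18) + 24) + 3)² = 5 - ((-20 + 24) + 3)² = 5 - (4 + 3)² = 5 - 1*7² = 5 - 1*49 = 5 - 49 = -44)
m - d(21) = -44 - 21*(1 + 21) = -44 - 21*22 = -44 - 1*462 = -44 - 462 = -506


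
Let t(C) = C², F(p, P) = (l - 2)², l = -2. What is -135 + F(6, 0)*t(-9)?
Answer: 1161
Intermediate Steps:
F(p, P) = 16 (F(p, P) = (-2 - 2)² = (-4)² = 16)
-135 + F(6, 0)*t(-9) = -135 + 16*(-9)² = -135 + 16*81 = -135 + 1296 = 1161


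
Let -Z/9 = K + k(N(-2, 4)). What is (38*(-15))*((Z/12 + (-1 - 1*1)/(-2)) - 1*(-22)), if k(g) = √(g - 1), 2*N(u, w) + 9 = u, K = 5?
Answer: -21945/2 + 855*I*√26/4 ≈ -10973.0 + 1089.9*I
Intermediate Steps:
N(u, w) = -9/2 + u/2
k(g) = √(-1 + g)
Z = -45 - 9*I*√26/2 (Z = -9*(5 + √(-1 + (-9/2 + (½)*(-2)))) = -9*(5 + √(-1 + (-9/2 - 1))) = -9*(5 + √(-1 - 11/2)) = -9*(5 + √(-13/2)) = -9*(5 + I*√26/2) = -45 - 9*I*√26/2 ≈ -45.0 - 22.946*I)
(38*(-15))*((Z/12 + (-1 - 1*1)/(-2)) - 1*(-22)) = (38*(-15))*(((-45 - 9*I*√26/2)/12 + (-1 - 1*1)/(-2)) - 1*(-22)) = -570*(((-45 - 9*I*√26/2)*(1/12) + (-1 - 1)*(-½)) + 22) = -570*(((-15/4 - 3*I*√26/8) - 2*(-½)) + 22) = -570*(((-15/4 - 3*I*√26/8) + 1) + 22) = -570*((-11/4 - 3*I*√26/8) + 22) = -570*(77/4 - 3*I*√26/8) = -21945/2 + 855*I*√26/4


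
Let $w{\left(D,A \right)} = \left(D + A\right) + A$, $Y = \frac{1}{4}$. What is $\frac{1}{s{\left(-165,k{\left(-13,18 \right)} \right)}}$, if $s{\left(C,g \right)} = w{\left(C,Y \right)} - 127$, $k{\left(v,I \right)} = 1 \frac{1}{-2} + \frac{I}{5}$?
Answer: $- \frac{2}{583} \approx -0.0034305$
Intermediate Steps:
$Y = \frac{1}{4} \approx 0.25$
$w{\left(D,A \right)} = D + 2 A$ ($w{\left(D,A \right)} = \left(A + D\right) + A = D + 2 A$)
$k{\left(v,I \right)} = - \frac{1}{2} + \frac{I}{5}$ ($k{\left(v,I \right)} = 1 \left(- \frac{1}{2}\right) + I \frac{1}{5} = - \frac{1}{2} + \frac{I}{5}$)
$s{\left(C,g \right)} = - \frac{253}{2} + C$ ($s{\left(C,g \right)} = \left(C + 2 \cdot \frac{1}{4}\right) - 127 = \left(C + \frac{1}{2}\right) - 127 = \left(\frac{1}{2} + C\right) - 127 = - \frac{253}{2} + C$)
$\frac{1}{s{\left(-165,k{\left(-13,18 \right)} \right)}} = \frac{1}{- \frac{253}{2} - 165} = \frac{1}{- \frac{583}{2}} = - \frac{2}{583}$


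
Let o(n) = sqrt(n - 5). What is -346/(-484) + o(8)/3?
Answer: 173/242 + sqrt(3)/3 ≈ 1.2922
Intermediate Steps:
o(n) = sqrt(-5 + n)
-346/(-484) + o(8)/3 = -346/(-484) + sqrt(-5 + 8)/3 = -346*(-1/484) + sqrt(3)*(1/3) = 173/242 + sqrt(3)/3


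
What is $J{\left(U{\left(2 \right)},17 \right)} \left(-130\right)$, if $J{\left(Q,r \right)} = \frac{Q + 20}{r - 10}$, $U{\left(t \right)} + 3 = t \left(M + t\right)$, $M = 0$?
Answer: $-390$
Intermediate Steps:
$U{\left(t \right)} = -3 + t^{2}$ ($U{\left(t \right)} = -3 + t \left(0 + t\right) = -3 + t t = -3 + t^{2}$)
$J{\left(Q,r \right)} = \frac{20 + Q}{-10 + r}$
$J{\left(U{\left(2 \right)},17 \right)} \left(-130\right) = \frac{20 - \left(3 - 2^{2}\right)}{-10 + 17} \left(-130\right) = \frac{20 + \left(-3 + 4\right)}{7} \left(-130\right) = \frac{20 + 1}{7} \left(-130\right) = \frac{1}{7} \cdot 21 \left(-130\right) = 3 \left(-130\right) = -390$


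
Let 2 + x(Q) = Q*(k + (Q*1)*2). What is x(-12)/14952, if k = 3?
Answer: 125/7476 ≈ 0.016720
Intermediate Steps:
x(Q) = -2 + Q*(3 + 2*Q) (x(Q) = -2 + Q*(3 + (Q*1)*2) = -2 + Q*(3 + Q*2) = -2 + Q*(3 + 2*Q))
x(-12)/14952 = (-2 + 2*(-12)² + 3*(-12))/14952 = (-2 + 2*144 - 36)*(1/14952) = (-2 + 288 - 36)*(1/14952) = 250*(1/14952) = 125/7476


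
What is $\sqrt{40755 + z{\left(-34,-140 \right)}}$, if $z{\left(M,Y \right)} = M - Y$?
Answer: $\sqrt{40861} \approx 202.14$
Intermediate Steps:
$\sqrt{40755 + z{\left(-34,-140 \right)}} = \sqrt{40755 - -106} = \sqrt{40755 + \left(-34 + 140\right)} = \sqrt{40755 + 106} = \sqrt{40861}$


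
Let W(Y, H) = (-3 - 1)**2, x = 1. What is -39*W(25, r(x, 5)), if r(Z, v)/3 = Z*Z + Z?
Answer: -624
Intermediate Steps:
r(Z, v) = 3*Z + 3*Z**2 (r(Z, v) = 3*(Z*Z + Z) = 3*(Z**2 + Z) = 3*(Z + Z**2) = 3*Z + 3*Z**2)
W(Y, H) = 16 (W(Y, H) = (-4)**2 = 16)
-39*W(25, r(x, 5)) = -39*16 = -624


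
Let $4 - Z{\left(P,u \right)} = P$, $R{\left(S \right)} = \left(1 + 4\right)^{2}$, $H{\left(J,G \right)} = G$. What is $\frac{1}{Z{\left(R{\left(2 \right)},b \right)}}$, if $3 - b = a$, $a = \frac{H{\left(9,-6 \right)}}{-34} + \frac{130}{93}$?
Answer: $- \frac{1}{21} \approx -0.047619$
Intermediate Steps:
$a = \frac{2489}{1581}$ ($a = - \frac{6}{-34} + \frac{130}{93} = \left(-6\right) \left(- \frac{1}{34}\right) + 130 \cdot \frac{1}{93} = \frac{3}{17} + \frac{130}{93} = \frac{2489}{1581} \approx 1.5743$)
$R{\left(S \right)} = 25$ ($R{\left(S \right)} = 5^{2} = 25$)
$b = \frac{2254}{1581}$ ($b = 3 - \frac{2489}{1581} = \frac{2254}{1581} \approx 1.4257$)
$Z{\left(P,u \right)} = 4 - P$
$\frac{1}{Z{\left(R{\left(2 \right)},b \right)}} = \frac{1}{4 - 25} = \frac{1}{-21} = - \frac{1}{21}$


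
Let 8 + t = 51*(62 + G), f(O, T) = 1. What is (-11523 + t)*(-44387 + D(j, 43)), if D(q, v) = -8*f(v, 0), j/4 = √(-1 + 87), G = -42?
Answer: 466635845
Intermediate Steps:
j = 4*√86 (j = 4*√(-1 + 87) = 4*√86 ≈ 37.094)
D(q, v) = -8 (D(q, v) = -8*1 = -8)
t = 1012 (t = -8 + 51*(62 - 42) = -8 + 51*20 = -8 + 1020 = 1012)
(-11523 + t)*(-44387 + D(j, 43)) = (-11523 + 1012)*(-44387 - 8) = -10511*(-44395) = 466635845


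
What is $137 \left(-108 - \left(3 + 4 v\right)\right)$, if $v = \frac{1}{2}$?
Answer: $-15481$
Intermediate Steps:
$v = \frac{1}{2} \approx 0.5$
$137 \left(-108 - \left(3 + 4 v\right)\right) = 137 \left(-108 - 5\right) = 137 \left(-113\right) = -15481$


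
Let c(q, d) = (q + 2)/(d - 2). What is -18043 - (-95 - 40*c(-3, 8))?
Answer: -53864/3 ≈ -17955.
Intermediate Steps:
c(q, d) = (2 + q)/(-2 + d)
-18043 - (-95 - 40*c(-3, 8)) = -18043 - (-95 - 40*(2 - 3)/(-2 + 8)) = -18043 - (-95 - 40*(-1)/6) = -18043 - (-95 - 20*(-1)/3) = -18043 - (-95 - 40*(-1/6)) = -18043 - (-95 + 20/3) = -18043 - 1*(-265/3) = -18043 + 265/3 = -53864/3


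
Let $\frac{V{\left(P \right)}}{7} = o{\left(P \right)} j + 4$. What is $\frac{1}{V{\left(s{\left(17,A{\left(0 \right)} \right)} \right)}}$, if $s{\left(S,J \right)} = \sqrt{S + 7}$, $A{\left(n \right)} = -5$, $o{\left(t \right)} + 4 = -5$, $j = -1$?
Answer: $\frac{1}{91} \approx 0.010989$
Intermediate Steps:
$o{\left(t \right)} = -9$ ($o{\left(t \right)} = -4 - 5 = -9$)
$s{\left(S,J \right)} = \sqrt{7 + S}$
$V{\left(P \right)} = 91$ ($V{\left(P \right)} = 7 \left(\left(-9\right) \left(-1\right) + 4\right) = 7 \left(9 + 4\right) = 7 \cdot 13 = 91$)
$\frac{1}{V{\left(s{\left(17,A{\left(0 \right)} \right)} \right)}} = \frac{1}{91}$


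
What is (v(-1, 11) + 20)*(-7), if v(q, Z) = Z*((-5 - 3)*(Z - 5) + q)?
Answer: 3633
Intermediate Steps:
v(q, Z) = Z*(40 + q - 8*Z) (v(q, Z) = Z*(-8*(-5 + Z) + q) = Z*((40 - 8*Z) + q) = Z*(40 + q - 8*Z))
(v(-1, 11) + 20)*(-7) = (11*(40 - 1 - 8*11) + 20)*(-7) = (11*(40 - 1 - 88) + 20)*(-7) = (11*(-49) + 20)*(-7) = (-539 + 20)*(-7) = -519*(-7) = 3633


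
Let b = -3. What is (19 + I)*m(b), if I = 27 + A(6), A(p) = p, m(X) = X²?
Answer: 468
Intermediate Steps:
I = 33 (I = 27 + 6 = 33)
(19 + I)*m(b) = (19 + 33)*(-3)² = 52*9 = 468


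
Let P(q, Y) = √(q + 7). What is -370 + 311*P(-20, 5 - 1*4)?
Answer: -370 + 311*I*√13 ≈ -370.0 + 1121.3*I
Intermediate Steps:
P(q, Y) = √(7 + q)
-370 + 311*P(-20, 5 - 1*4) = -370 + 311*√(7 - 20) = -370 + 311*√(-13) = -370 + 311*(I*√13) = -370 + 311*I*√13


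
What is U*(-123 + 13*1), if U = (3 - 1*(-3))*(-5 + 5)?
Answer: 0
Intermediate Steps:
U = 0 (U = (3 + 3)*0 = 6*0 = 0)
U*(-123 + 13*1) = 0*(-123 + 13*1) = 0*(-123 + 13) = 0*(-110) = 0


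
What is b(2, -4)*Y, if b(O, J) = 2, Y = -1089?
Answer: -2178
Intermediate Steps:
b(2, -4)*Y = 2*(-1089) = -2178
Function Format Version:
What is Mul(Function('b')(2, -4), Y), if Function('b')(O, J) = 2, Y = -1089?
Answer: -2178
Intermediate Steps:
Mul(Function('b')(2, -4), Y) = Mul(2, -1089) = -2178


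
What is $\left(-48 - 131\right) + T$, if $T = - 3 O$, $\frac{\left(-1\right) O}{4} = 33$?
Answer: $217$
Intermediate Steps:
$O = -132$ ($O = \left(-4\right) 33 = -132$)
$T = 396$ ($T = \left(-3\right) \left(-132\right) = 396$)
$\left(-48 - 131\right) + T = \left(-48 - 131\right) + 396 = -179 + 396 = 217$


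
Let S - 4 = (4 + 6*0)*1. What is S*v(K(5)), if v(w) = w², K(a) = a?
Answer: 200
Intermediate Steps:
S = 8 (S = 4 + (4 + 6*0)*1 = 4 + (4 + 0)*1 = 4 + 4*1 = 4 + 4 = 8)
S*v(K(5)) = 8*5² = 8*25 = 200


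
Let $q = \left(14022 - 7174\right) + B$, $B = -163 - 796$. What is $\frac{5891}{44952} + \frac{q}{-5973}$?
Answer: $- \frac{76511795}{89499432} \approx -0.85489$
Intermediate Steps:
$B = -959$ ($B = -163 - 796 = -959$)
$q = 5889$ ($q = \left(14022 - 7174\right) - 959 = 6848 - 959 = 5889$)
$\frac{5891}{44952} + \frac{q}{-5973} = \frac{5891}{44952} + \frac{5889}{-5973} = 5891 \cdot \frac{1}{44952} + 5889 \left(- \frac{1}{5973}\right) = \frac{5891}{44952} - \frac{1963}{1991} = - \frac{76511795}{89499432}$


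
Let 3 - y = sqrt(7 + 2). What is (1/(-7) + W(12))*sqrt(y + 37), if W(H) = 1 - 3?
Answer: -15*sqrt(37)/7 ≈ -13.034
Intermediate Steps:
W(H) = -2
y = 0 (y = 3 - sqrt(7 + 2) = 3 - sqrt(9) = 3 - 1*3 = 3 - 3 = 0)
(1/(-7) + W(12))*sqrt(y + 37) = (1/(-7) - 2)*sqrt(0 + 37) = (-1/7 - 2)*sqrt(37) = -15*sqrt(37)/7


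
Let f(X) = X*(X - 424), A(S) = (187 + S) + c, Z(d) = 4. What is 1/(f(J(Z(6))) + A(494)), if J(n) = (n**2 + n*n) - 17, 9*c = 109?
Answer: -9/48977 ≈ -0.00018376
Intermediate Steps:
c = 109/9 (c = (1/9)*109 = 109/9 ≈ 12.111)
A(S) = 1792/9 + S (A(S) = (187 + S) + 109/9 = 1792/9 + S)
J(n) = -17 + 2*n**2 (J(n) = (n**2 + n**2) - 17 = 2*n**2 - 17 = -17 + 2*n**2)
f(X) = X*(-424 + X)
1/(f(J(Z(6))) + A(494)) = 1/((-17 + 2*4**2)*(-424 + (-17 + 2*4**2)) + (1792/9 + 494)) = 1/((-17 + 2*16)*(-424 + (-17 + 2*16)) + 6238/9) = 1/((-17 + 32)*(-424 + (-17 + 32)) + 6238/9) = 1/(15*(-424 + 15) + 6238/9) = 1/(15*(-409) + 6238/9) = 1/(-6135 + 6238/9) = 1/(-48977/9) = -9/48977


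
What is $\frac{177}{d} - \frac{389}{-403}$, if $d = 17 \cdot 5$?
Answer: $\frac{104396}{34255} \approx 3.0476$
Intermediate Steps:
$d = 85$
$\frac{177}{d} - \frac{389}{-403} = \frac{177}{85} - \frac{389}{-403} = 177 \cdot \frac{1}{85} - - \frac{389}{403} = \frac{177}{85} + \frac{389}{403} = \frac{104396}{34255}$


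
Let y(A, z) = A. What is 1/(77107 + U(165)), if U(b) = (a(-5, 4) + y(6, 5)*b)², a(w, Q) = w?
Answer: 1/1047332 ≈ 9.5481e-7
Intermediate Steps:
U(b) = (-5 + 6*b)²
1/(77107 + U(165)) = 1/(77107 + (-5 + 6*165)²) = 1/(77107 + (-5 + 990)²) = 1/(77107 + 985²) = 1/(77107 + 970225) = 1/1047332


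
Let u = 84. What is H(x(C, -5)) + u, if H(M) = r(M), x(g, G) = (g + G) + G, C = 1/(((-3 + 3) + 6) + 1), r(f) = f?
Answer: 519/7 ≈ 74.143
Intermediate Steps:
C = ⅐ (C = 1/((0 + 6) + 1) = 1/(6 + 1) = 1/7 = ⅐ ≈ 0.14286)
x(g, G) = g + 2*G (x(g, G) = (G + g) + G = g + 2*G)
H(M) = M
H(x(C, -5)) + u = (⅐ + 2*(-5)) + 84 = (⅐ - 10) + 84 = -69/7 + 84 = 519/7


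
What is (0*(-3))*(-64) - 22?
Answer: -22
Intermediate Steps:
(0*(-3))*(-64) - 22 = 0*(-64) - 22 = 0 - 22 = -22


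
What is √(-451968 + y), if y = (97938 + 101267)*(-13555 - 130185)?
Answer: 2*I*√7158544667 ≈ 1.6922e+5*I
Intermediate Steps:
y = -28633726700 (y = 199205*(-143740) = -28633726700)
√(-451968 + y) = √(-451968 - 28633726700) = √(-28634178668) = 2*I*√7158544667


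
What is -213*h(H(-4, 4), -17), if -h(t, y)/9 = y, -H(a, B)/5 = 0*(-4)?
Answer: -32589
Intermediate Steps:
H(a, B) = 0 (H(a, B) = -0*(-4) = -5*0 = 0)
h(t, y) = -9*y
-213*h(H(-4, 4), -17) = -(-1917)*(-17) = -213*153 = -32589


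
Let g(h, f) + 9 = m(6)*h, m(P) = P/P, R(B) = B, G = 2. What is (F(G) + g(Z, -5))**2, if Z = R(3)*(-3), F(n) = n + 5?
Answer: 121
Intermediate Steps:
F(n) = 5 + n
Z = -9 (Z = 3*(-3) = -9)
m(P) = 1
g(h, f) = -9 + h (g(h, f) = -9 + 1*h = -9 + h)
(F(G) + g(Z, -5))**2 = ((5 + 2) + (-9 - 9))**2 = (7 - 18)**2 = (-11)**2 = 121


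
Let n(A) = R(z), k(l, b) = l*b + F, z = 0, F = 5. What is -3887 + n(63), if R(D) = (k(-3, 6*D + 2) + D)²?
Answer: -3886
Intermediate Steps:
k(l, b) = 5 + b*l (k(l, b) = l*b + 5 = b*l + 5 = 5 + b*l)
R(D) = (-1 - 17*D)² (R(D) = ((5 + (6*D + 2)*(-3)) + D)² = ((5 + (2 + 6*D)*(-3)) + D)² = ((5 + (-6 - 18*D)) + D)² = ((-1 - 18*D) + D)² = (-1 - 17*D)²)
n(A) = 1 (n(A) = (1 + 17*0)² = (1 + 0)² = 1² = 1)
-3887 + n(63) = -3887 + 1 = -3886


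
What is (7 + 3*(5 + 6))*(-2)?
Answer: -80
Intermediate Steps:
(7 + 3*(5 + 6))*(-2) = (7 + 3*11)*(-2) = (7 + 33)*(-2) = 40*(-2) = -80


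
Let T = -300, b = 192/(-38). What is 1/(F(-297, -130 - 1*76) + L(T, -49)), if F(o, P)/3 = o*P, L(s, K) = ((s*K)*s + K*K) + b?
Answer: -19/80257103 ≈ -2.3674e-7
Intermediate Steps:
b = -96/19 (b = 192*(-1/38) = -96/19 ≈ -5.0526)
L(s, K) = -96/19 + K**2 + K*s**2 (L(s, K) = ((s*K)*s + K*K) - 96/19 = ((K*s)*s + K**2) - 96/19 = (K*s**2 + K**2) - 96/19 = (K**2 + K*s**2) - 96/19 = -96/19 + K**2 + K*s**2)
F(o, P) = 3*P*o (F(o, P) = 3*(o*P) = 3*(P*o) = 3*P*o)
1/(F(-297, -130 - 1*76) + L(T, -49)) = 1/(3*(-130 - 1*76)*(-297) + (-96/19 + (-49)**2 - 49*(-300)**2)) = 1/(3*(-130 - 76)*(-297) + (-96/19 + 2401 - 49*90000)) = 1/(3*(-206)*(-297) + (-96/19 + 2401 - 4410000)) = 1/(183546 - 83744477/19) = 1/(-80257103/19) = -19/80257103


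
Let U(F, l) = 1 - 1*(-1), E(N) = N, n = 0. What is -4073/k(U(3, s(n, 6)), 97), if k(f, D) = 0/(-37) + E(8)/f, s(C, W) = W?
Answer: -4073/4 ≈ -1018.3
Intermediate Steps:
U(F, l) = 2 (U(F, l) = 1 + 1 = 2)
k(f, D) = 8/f (k(f, D) = 0/(-37) + 8/f = 0*(-1/37) + 8/f = 0 + 8/f = 8/f)
-4073/k(U(3, s(n, 6)), 97) = -4073/(8/2) = -4073/(8*(1/2)) = -4073/4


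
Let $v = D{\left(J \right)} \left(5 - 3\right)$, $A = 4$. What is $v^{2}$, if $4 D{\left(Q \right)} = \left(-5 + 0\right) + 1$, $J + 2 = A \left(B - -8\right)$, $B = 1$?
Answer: $4$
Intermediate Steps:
$J = 34$ ($J = -2 + 4 \left(1 - -8\right) = -2 + 4 \left(1 + 8\right) = -2 + 4 \cdot 9 = -2 + 36 = 34$)
$D{\left(Q \right)} = -1$ ($D{\left(Q \right)} = \frac{\left(-5 + 0\right) + 1}{4} = \frac{-5 + 1}{4} = \frac{1}{4} \left(-4\right) = -1$)
$v = -2$ ($v = - (5 - 3) = \left(-1\right) 2 = -2$)
$v^{2} = \left(-2\right)^{2} = 4$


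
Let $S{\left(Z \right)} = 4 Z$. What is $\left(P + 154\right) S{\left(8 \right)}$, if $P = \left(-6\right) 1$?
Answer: $4736$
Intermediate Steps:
$P = -6$
$\left(P + 154\right) S{\left(8 \right)} = \left(-6 + 154\right) 4 \cdot 8 = 148 \cdot 32 = 4736$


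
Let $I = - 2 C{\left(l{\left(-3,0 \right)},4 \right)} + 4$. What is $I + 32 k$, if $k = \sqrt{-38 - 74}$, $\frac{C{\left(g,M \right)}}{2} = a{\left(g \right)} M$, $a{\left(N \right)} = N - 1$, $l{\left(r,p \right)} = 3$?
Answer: $-28 + 128 i \sqrt{7} \approx -28.0 + 338.66 i$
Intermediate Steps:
$a{\left(N \right)} = -1 + N$
$C{\left(g,M \right)} = 2 M \left(-1 + g\right)$ ($C{\left(g,M \right)} = 2 \left(-1 + g\right) M = 2 M \left(-1 + g\right)$)
$k = 4 i \sqrt{7}$ ($k = \sqrt{-112} = 4 i \sqrt{7} \approx 10.583 i$)
$I = -28$ ($I = - 2 \cdot 2 \cdot 4 \left(-1 + 3\right) + 4 = - 2 \cdot 2 \cdot 4 \cdot 2 + 4 = \left(-2\right) 16 + 4 = -32 + 4 = -28$)
$I + 32 k = -28 + 32 \cdot 4 i \sqrt{7} = -28 + 128 i \sqrt{7}$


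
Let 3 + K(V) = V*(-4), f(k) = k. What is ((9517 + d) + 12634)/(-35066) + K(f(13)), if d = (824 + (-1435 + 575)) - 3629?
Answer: -973558/17533 ≈ -55.527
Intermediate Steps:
K(V) = -3 - 4*V (K(V) = -3 + V*(-4) = -3 - 4*V)
d = -3665 (d = (824 - 860) - 3629 = -36 - 3629 = -3665)
((9517 + d) + 12634)/(-35066) + K(f(13)) = ((9517 - 3665) + 12634)/(-35066) + (-3 - 4*13) = (5852 + 12634)*(-1/35066) + (-3 - 52) = 18486*(-1/35066) - 55 = -9243/17533 - 55 = -973558/17533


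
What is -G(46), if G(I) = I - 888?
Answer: 842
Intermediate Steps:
G(I) = -888 + I
-G(46) = -(-888 + 46) = -1*(-842) = 842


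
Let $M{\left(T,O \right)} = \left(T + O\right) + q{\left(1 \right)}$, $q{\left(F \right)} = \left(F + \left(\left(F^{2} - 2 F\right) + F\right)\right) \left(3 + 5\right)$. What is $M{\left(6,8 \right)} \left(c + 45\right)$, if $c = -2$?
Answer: $946$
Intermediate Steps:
$q{\left(F \right)} = 8 F^{2}$ ($q{\left(F \right)} = \left(F + \left(F^{2} - F\right)\right) 8 = F^{2} \cdot 8 = 8 F^{2}$)
$M{\left(T,O \right)} = 8 + O + T$ ($M{\left(T,O \right)} = \left(T + O\right) + 8 \cdot 1^{2} = \left(O + T\right) + 8 \cdot 1 = \left(O + T\right) + 8 = 8 + O + T$)
$M{\left(6,8 \right)} \left(c + 45\right) = \left(8 + 8 + 6\right) \left(-2 + 45\right) = 22 \cdot 43 = 946$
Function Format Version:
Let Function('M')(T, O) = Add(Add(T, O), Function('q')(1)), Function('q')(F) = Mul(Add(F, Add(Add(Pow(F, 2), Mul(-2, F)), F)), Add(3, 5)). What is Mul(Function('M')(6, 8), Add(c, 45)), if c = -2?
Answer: 946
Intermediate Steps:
Function('q')(F) = Mul(8, Pow(F, 2)) (Function('q')(F) = Mul(Add(F, Add(Pow(F, 2), Mul(-1, F))), 8) = Mul(Pow(F, 2), 8) = Mul(8, Pow(F, 2)))
Function('M')(T, O) = Add(8, O, T) (Function('M')(T, O) = Add(Add(T, O), Mul(8, Pow(1, 2))) = Add(Add(O, T), Mul(8, 1)) = Add(Add(O, T), 8) = Add(8, O, T))
Mul(Function('M')(6, 8), Add(c, 45)) = Mul(Add(8, 8, 6), Add(-2, 45)) = Mul(22, 43) = 946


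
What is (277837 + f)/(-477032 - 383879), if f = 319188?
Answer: -597025/860911 ≈ -0.69348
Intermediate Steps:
(277837 + f)/(-477032 - 383879) = (277837 + 319188)/(-477032 - 383879) = 597025/(-860911) = 597025*(-1/860911) = -597025/860911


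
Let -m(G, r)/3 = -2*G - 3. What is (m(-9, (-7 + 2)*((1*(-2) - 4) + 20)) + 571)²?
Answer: 276676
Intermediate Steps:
m(G, r) = 9 + 6*G (m(G, r) = -3*(-2*G - 3) = -3*(-3 - 2*G) = 9 + 6*G)
(m(-9, (-7 + 2)*((1*(-2) - 4) + 20)) + 571)² = ((9 + 6*(-9)) + 571)² = ((9 - 54) + 571)² = (-45 + 571)² = 526² = 276676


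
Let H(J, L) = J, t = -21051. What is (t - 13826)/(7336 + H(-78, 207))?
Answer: -34877/7258 ≈ -4.8053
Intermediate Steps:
(t - 13826)/(7336 + H(-78, 207)) = (-21051 - 13826)/(7336 - 78) = -34877/7258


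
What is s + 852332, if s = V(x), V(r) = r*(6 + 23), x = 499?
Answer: 866803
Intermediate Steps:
V(r) = 29*r (V(r) = r*29 = 29*r)
s = 14471 (s = 29*499 = 14471)
s + 852332 = 14471 + 852332 = 866803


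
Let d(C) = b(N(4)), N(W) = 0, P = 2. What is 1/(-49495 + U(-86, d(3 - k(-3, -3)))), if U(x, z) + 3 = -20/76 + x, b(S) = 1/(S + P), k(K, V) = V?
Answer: -19/942101 ≈ -2.0168e-5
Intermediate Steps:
b(S) = 1/(2 + S) (b(S) = 1/(S + 2) = 1/(2 + S))
d(C) = 1/2 (d(C) = 1/(2 + 0) = 1/2)
U(x, z) = -62/19 + x (U(x, z) = -3 + (-20/76 + x) = -3 + (-20*1/76 + x) = -3 + (-5/19 + x) = -62/19 + x)
1/(-49495 + U(-86, d(3 - k(-3, -3)))) = 1/(-49495 + (-62/19 - 86)) = 1/(-49495 - 1696/19) = 1/(-942101/19) = -19/942101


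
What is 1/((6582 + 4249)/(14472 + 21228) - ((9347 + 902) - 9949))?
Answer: -35700/10699169 ≈ -0.0033367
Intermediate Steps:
1/((6582 + 4249)/(14472 + 21228) - ((9347 + 902) - 9949)) = 1/(10831/35700 - (10249 - 9949)) = 1/(10831*(1/35700) - 1*300) = 1/(10831/35700 - 300) = 1/(-10699169/35700) = -35700/10699169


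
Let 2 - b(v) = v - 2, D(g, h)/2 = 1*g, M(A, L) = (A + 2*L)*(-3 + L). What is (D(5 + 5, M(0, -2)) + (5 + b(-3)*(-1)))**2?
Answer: 324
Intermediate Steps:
M(A, L) = (-3 + L)*(A + 2*L)
D(g, h) = 2*g (D(g, h) = 2*(1*g) = 2*g)
b(v) = 4 - v (b(v) = 2 - (v - 2) = 2 - (-2 + v) = 2 + (2 - v) = 4 - v)
(D(5 + 5, M(0, -2)) + (5 + b(-3)*(-1)))**2 = (2*(5 + 5) + (5 + (4 - 1*(-3))*(-1)))**2 = (2*10 + (5 + (4 + 3)*(-1)))**2 = (20 + (5 + 7*(-1)))**2 = (20 + (5 - 7))**2 = (20 - 2)**2 = 18**2 = 324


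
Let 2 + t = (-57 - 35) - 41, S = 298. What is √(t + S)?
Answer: √163 ≈ 12.767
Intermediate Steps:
t = -135 (t = -2 + ((-57 - 35) - 41) = -2 + (-92 - 41) = -2 - 133 = -135)
√(t + S) = √(-135 + 298) = √163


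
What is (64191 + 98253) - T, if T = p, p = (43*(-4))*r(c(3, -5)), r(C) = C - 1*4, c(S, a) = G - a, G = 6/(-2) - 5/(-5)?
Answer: 162272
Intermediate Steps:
G = -2 (G = 6*(-½) - 5*(-⅕) = -3 + 1 = -2)
c(S, a) = -2 - a
r(C) = -4 + C (r(C) = C - 4 = -4 + C)
p = 172 (p = (43*(-4))*(-4 + (-2 - 1*(-5))) = -172*(-4 + (-2 + 5)) = -172*(-4 + 3) = -172*(-1) = 172)
T = 172
(64191 + 98253) - T = (64191 + 98253) - 1*172 = 162444 - 172 = 162272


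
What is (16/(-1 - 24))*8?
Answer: -128/25 ≈ -5.1200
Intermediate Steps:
(16/(-1 - 24))*8 = (16/(-25))*8 = -1/25*16*8 = -16/25*8 = -128/25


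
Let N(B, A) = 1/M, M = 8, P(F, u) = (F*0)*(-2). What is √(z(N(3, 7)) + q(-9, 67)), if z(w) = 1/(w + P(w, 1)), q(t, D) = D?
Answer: 5*√3 ≈ 8.6602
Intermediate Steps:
P(F, u) = 0 (P(F, u) = 0*(-2) = 0)
N(B, A) = ⅛ (N(B, A) = 1/8 = ⅛)
z(w) = 1/w (z(w) = 1/(w + 0) = 1/w)
√(z(N(3, 7)) + q(-9, 67)) = √(1/(⅛) + 67) = √(8 + 67) = √75 = 5*√3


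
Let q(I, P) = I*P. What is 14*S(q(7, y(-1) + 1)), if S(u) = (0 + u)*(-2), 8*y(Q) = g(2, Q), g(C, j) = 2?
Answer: -245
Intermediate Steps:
y(Q) = 1/4 (y(Q) = (1/8)*2 = 1/4)
S(u) = -2*u (S(u) = u*(-2) = -2*u)
14*S(q(7, y(-1) + 1)) = 14*(-14*(1/4 + 1)) = 14*(-14*5/4) = 14*(-2*35/4) = 14*(-35/2) = -245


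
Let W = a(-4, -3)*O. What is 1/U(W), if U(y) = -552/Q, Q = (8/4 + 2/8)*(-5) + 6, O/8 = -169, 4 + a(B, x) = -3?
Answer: 7/736 ≈ 0.0095109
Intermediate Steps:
a(B, x) = -7 (a(B, x) = -4 - 3 = -7)
O = -1352 (O = 8*(-169) = -1352)
Q = -21/4 (Q = (8*(1/4) + 2*(1/8))*(-5) + 6 = (2 + 1/4)*(-5) + 6 = (9/4)*(-5) + 6 = -45/4 + 6 = -21/4 ≈ -5.2500)
W = 9464 (W = -7*(-1352) = 9464)
U(y) = 736/7 (U(y) = -552/(-21/4) = -552*(-4/21) = 736/7)
1/U(W) = 1/(736/7) = 7/736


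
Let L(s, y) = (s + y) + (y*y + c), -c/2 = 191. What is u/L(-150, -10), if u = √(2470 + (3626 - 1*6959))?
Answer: -I*√863/442 ≈ -0.066463*I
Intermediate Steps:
c = -382 (c = -2*191 = -382)
u = I*√863 (u = √(2470 + (3626 - 6959)) = √(2470 - 3333) = √(-863) = I*√863 ≈ 29.377*I)
L(s, y) = -382 + s + y + y² (L(s, y) = (s + y) + (y*y - 382) = (s + y) + (y² - 382) = (s + y) + (-382 + y²) = -382 + s + y + y²)
u/L(-150, -10) = (I*√863)/(-382 - 150 - 10 + (-10)²) = (I*√863)/(-382 - 150 - 10 + 100) = (I*√863)/(-442) = (I*√863)*(-1/442) = -I*√863/442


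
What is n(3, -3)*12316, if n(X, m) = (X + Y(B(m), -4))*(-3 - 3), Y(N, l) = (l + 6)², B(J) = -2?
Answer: -517272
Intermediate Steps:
Y(N, l) = (6 + l)²
n(X, m) = -24 - 6*X (n(X, m) = (X + (6 - 4)²)*(-3 - 3) = (X + 2²)*(-6) = (X + 4)*(-6) = (4 + X)*(-6) = -24 - 6*X)
n(3, -3)*12316 = (-24 - 6*3)*12316 = (-24 - 18)*12316 = -42*12316 = -517272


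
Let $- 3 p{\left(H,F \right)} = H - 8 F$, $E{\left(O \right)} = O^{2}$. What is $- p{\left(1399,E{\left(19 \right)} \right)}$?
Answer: $- \frac{1489}{3} \approx -496.33$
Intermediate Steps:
$p{\left(H,F \right)} = - \frac{H}{3} + \frac{8 F}{3}$ ($p{\left(H,F \right)} = - \frac{H - 8 F}{3} = - \frac{H}{3} + \frac{8 F}{3}$)
$- p{\left(1399,E{\left(19 \right)} \right)} = - (\left(- \frac{1}{3}\right) 1399 + \frac{8 \cdot 19^{2}}{3}) = - (- \frac{1399}{3} + \frac{8}{3} \cdot 361) = - (- \frac{1399}{3} + \frac{2888}{3}) = \left(-1\right) \frac{1489}{3} = - \frac{1489}{3}$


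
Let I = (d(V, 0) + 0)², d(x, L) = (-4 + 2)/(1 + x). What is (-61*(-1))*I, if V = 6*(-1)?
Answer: 244/25 ≈ 9.7600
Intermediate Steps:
V = -6
d(x, L) = -2/(1 + x)
I = 4/25 (I = (-2/(1 - 6) + 0)² = (-2/(-5) + 0)² = (-2*(-⅕) + 0)² = (⅖ + 0)² = (⅖)² = 4/25 ≈ 0.16000)
(-61*(-1))*I = -61*(-1)*(4/25) = 61*(4/25) = 244/25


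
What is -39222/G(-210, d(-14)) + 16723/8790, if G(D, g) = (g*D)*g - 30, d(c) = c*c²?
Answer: 176285304493/92658471774 ≈ 1.9025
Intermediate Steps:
d(c) = c³
G(D, g) = -30 + D*g² (G(D, g) = (D*g)*g - 30 = D*g² - 30 = -30 + D*g²)
-39222/G(-210, d(-14)) + 16723/8790 = -39222/(-30 - 210*((-14)³)²) + 16723/8790 = -39222/(-30 - 210*(-2744)²) + 16723*(1/8790) = -39222/(-30 - 210*7529536) + 16723/8790 = -39222/(-30 - 1581202560) + 16723/8790 = -39222/(-1581202590) + 16723/8790 = -39222*(-1/1581202590) + 16723/8790 = 6537/263533765 + 16723/8790 = 176285304493/92658471774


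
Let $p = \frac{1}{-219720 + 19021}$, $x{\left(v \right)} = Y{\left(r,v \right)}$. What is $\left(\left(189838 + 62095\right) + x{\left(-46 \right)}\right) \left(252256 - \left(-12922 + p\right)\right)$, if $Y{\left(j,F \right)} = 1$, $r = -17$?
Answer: $\frac{13408169191274082}{200699} \approx 6.6807 \cdot 10^{10}$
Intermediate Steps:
$x{\left(v \right)} = 1$
$p = - \frac{1}{200699}$ ($p = \frac{1}{-200699} = - \frac{1}{200699} \approx -4.9826 \cdot 10^{-6}$)
$\left(\left(189838 + 62095\right) + x{\left(-46 \right)}\right) \left(252256 - \left(-12922 + p\right)\right) = \left(\left(189838 + 62095\right) + 1\right) \left(252256 + \left(12922 - - \frac{1}{200699}\right)\right) = \left(251933 + 1\right) \left(252256 + \left(12922 + \frac{1}{200699}\right)\right) = 251934 \left(252256 + \frac{2593432479}{200699}\right) = 251934 \cdot \frac{53220959423}{200699} = \frac{13408169191274082}{200699}$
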